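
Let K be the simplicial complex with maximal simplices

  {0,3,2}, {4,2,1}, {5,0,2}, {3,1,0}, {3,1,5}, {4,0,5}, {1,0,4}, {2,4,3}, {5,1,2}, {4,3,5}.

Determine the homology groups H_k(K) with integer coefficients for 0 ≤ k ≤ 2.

H_0 = Z,  H_1 = Z_2,  H_2 = 0.

We work with the vertex ordering 0 < 1 < 2 < 3 < 4 < 5. The simplices of K, each written with vertices in increasing order, are:

  0-simplices (6): [0], [1], [2], [3], [4], [5]
  1-simplices (15): [0,1], [0,2], [0,3], [0,4], [0,5], [1,2], [1,3], [1,4], [1,5], [2,3], [2,4], [2,5], [3,4], [3,5], [4,5]
  2-simplices (10): [0,1,3], [0,1,4], [0,2,3], [0,2,5], [0,4,5], [1,2,4], [1,2,5], [1,3,5], [2,3,4], [3,4,5]

so the chain groups are C_0 ≅ Z^6, C_1 ≅ Z^15, C_2 ≅ Z^10.

The boundary map ∂_1: C_1 → C_0 maps an edge to its endpoints' difference, ∂[p,q] = q − p. For instance
  ∂[0,3] = [3] − [0].
This gives a 6×15 integer matrix of rank 5; reducing to Smith normal form yields diagonal entries (1,1,1,1,1).

The boundary map ∂_2: C_2 → C_1 maps a triangle to the signed sum of its edges. For instance
  ∂[0,2,3] = [2,3] − [0,3] + [0,2],
  ∂[1,3,5] = [3,5] − [1,5] + [1,3].
This gives a 15×10 integer matrix of rank 10; reducing to Smith normal form yields diagonal entries (1,1,1,1,1,1,1,1,1,2).

Now H_k = ker ∂_k / im ∂_{k+1}, so:

  H_0: rank C_0 − rank ∂_1 = 6 − 5 = 1, and the invariant factors of ∂_1 are all 1, so H_0 = Z.
  H_1: rank ker ∂_1 − rank ∂_2 = (15 − 5) − 10 = 0, and ∂_2 has invariant factor 2 > 1, so H_1 = Z_2.
  H_2: rank ker ∂_2 − rank ∂_3 = (10 − 10) − 0 = 0, and there is no ∂_3, so H_2 = 0.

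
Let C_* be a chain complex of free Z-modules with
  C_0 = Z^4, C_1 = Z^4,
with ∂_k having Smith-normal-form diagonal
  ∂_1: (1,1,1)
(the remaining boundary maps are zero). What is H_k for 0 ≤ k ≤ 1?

H_0: b_0 = 4 − 0 − 3 = 1; torsion from ∂_1 factors > 1: none. So H_0 = Z.
H_1: b_1 = 4 − 3 − 0 = 1; torsion from ∂_2 factors > 1: none. So H_1 = Z.

H_0 = Z,  H_1 = Z.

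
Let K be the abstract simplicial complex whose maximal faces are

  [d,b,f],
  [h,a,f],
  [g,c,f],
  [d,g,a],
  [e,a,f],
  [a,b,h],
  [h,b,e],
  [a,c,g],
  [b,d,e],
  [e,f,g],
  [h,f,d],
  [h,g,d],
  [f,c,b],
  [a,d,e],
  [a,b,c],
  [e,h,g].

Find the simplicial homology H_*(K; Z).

H_0 ≅ Z,  H_1 ≅ Z^2,  H_2 ≅ Z.

We work with the vertex ordering a < b < c < d < e < f < g < h. The simplices of K, each written with vertices in increasing order, are:

  0-simplices (8): a, b, c, d, e, f, g, h
  1-simplices (24): ab, ac, ad, ae, af, ag, ah, bc, bd, be, bf, bh, cf, cg, de, df, dg, dh, ef, eg, eh, fg, fh, gh
  2-simplices (16): abc, abh, acg, ade, adg, aef, afh, bcf, bde, bdf, beh, cfg, dfh, dgh, efg, egh

so the chain groups are C_0 ≅ Z^8, C_1 ≅ Z^24, C_2 ≅ Z^16.

The boundary map ∂_1: C_1 → C_0 maps an edge to its endpoints' difference, ∂[p,q] = q − p. For instance
  ∂ae = e − a.
The 8×24 boundary matrix has rank 7 and Smith normal form diag(1,1,1,1,1,1,1).

Boundary ∂_2: C_2 → C_1 maps a triangle to the signed sum of its edges. For instance
  ∂egh = gh − eh + eg,
  ∂beh = eh − bh + be.
As a 24×16 matrix over Z this has rank 15, with invariant factors (1,1,1,1,1,1,1,1,1,1,1,1,1,1,1).

Reading off H_k = ker ∂_k / im ∂_{k+1}:

  H_0: rank C_0 − rank ∂_1 = 8 − 7 = 1, and the invariant factors of ∂_1 are all 1, so H_0 ≅ Z.
  H_1: rank ker ∂_1 − rank ∂_2 = (24 − 7) − 15 = 2, and the invariant factors of ∂_2 are all 1, so H_1 ≅ Z^2.
  H_2: rank ker ∂_2 − rank ∂_3 = (16 − 15) − 0 = 1, and there is no ∂_3, so H_2 ≅ Z.

As a check, the Euler characteristic is 8 − 24 + 16 = 0, which agrees with 1 − 2 + 1 = 0.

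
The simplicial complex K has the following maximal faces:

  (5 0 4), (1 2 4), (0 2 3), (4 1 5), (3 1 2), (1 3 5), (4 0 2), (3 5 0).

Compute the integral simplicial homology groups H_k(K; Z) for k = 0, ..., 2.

We work with the vertex ordering 0 < 1 < 2 < 3 < 4 < 5. The simplices of K, each written with vertices in increasing order, are:

  0-simplices (6): [0], [1], [2], [3], [4], [5]
  1-simplices (12): [0,2], [0,3], [0,4], [0,5], [1,2], [1,3], [1,4], [1,5], [2,3], [2,4], [3,5], [4,5]
  2-simplices (8): [0,2,3], [0,2,4], [0,3,5], [0,4,5], [1,2,3], [1,2,4], [1,3,5], [1,4,5]

giving chain groups C_0 ≅ Z^6, C_1 ≅ Z^12, C_2 ≅ Z^8.

∂_1: C_1 → C_0 is given by ∂[p,q] = [q] − [p]. For instance
  ∂[0,2] = [2] − [0].
The resulting 6×12 matrix has rank 5, and its Smith normal form has invariant factors (1,1,1,1,1).

∂_2: C_2 → C_1 maps a triangle to the signed sum of its edges. For instance
  ∂[1,2,4] = [2,4] − [1,4] + [1,2],
  ∂[1,2,3] = [2,3] − [1,3] + [1,2].
The 12×8 boundary matrix has rank 7 and Smith normal form diag(1,1,1,1,1,1,1).

Reading off H_k = ker ∂_k / im ∂_{k+1}:

  H_0: rank C_0 − rank ∂_1 = 6 − 5 = 1, and the invariant factors of ∂_1 are all 1, so H_0 = Z.
  H_1: rank ker ∂_1 − rank ∂_2 = (12 − 5) − 7 = 0, and the invariant factors of ∂_2 are all 1, so H_1 = 0.
  H_2: rank ker ∂_2 − rank ∂_3 = (8 − 7) − 0 = 1, and there is no ∂_3, so H_2 = Z.

(K is a triangulation of the 2-sphere S^2.)

H_0 = Z,  H_1 = 0,  H_2 = Z.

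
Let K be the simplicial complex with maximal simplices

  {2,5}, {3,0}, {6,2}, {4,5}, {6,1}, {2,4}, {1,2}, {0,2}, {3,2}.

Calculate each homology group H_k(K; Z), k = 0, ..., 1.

K has 7 vertices, 9 edges.
rank ∂_0 = 0, rank ∂_1 = 6 ⇒ b_0 = 7 − 0 − 6 = 1; all invariant factors of ∂_1 are 1 so no torsion. So H_0 ≅ Z.
rank ∂_1 = 6, rank ∂_2 = 0 ⇒ b_1 = 9 − 6 − 0 = 3. So H_1 ≅ Z^3.

H_0 = Z,  H_1 = Z^3.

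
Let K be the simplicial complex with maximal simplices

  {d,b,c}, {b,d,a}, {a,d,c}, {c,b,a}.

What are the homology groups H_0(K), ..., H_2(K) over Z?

H_0 ≅ Z,  H_1 = 0,  H_2 ≅ Z.

Take the total order a < b < c < d on the vertex set. Then K (dimension 2) consists of the simplices:

  0-simplices (4): a, b, c, d
  1-simplices (6): ab, ac, ad, bc, bd, cd
  2-simplices (4): abc, abd, acd, bcd

Hence C_0 ≅ Z^4, C_1 ≅ Z^6, C_2 ≅ Z^4.

The boundary map ∂_1: C_1 → C_0 sends each edge [p,q] (with p < q) to q − p. For instance
  ∂bd = d − b.
The 4×6 boundary matrix has rank 3 and Smith normal form diag(1,1,1).

∂_2: C_2 → C_1 maps a triangle to the signed sum of its edges. For instance
  ∂abd = bd − ad + ab,
  ∂bcd = cd − bd + bc.
This gives a 6×4 integer matrix of rank 3; reducing to Smith normal form yields diagonal entries (1,1,1).

From H_k ≅ ker(∂_k) / im(∂_{k+1}) we obtain:

  H_0: rank C_0 − rank ∂_1 = 4 − 3 = 1, and the invariant factors of ∂_1 are all 1, so H_0 ≅ Z.
  H_1: rank ker ∂_1 − rank ∂_2 = (6 − 3) − 3 = 0, and the invariant factors of ∂_2 are all 1, so H_1 ≅ 0.
  H_2: rank ker ∂_2 − rank ∂_3 = (4 − 3) − 0 = 1, and there is no ∂_3, so H_2 ≅ Z.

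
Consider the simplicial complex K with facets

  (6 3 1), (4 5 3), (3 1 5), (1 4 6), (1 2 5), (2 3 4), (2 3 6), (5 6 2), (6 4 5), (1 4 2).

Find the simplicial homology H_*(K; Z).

Fix the vertex order 1 < 2 < 3 < 4 < 5 < 6 and write every simplex with vertices in increasing order. Then dim K = 2 and the simplices of K are:

  0-simplices (6): [1], [2], [3], [4], [5], [6]
  1-simplices (15): [1,2], [1,3], [1,4], [1,5], [1,6], [2,3], [2,4], [2,5], [2,6], [3,4], [3,5], [3,6], [4,5], [4,6], [5,6]
  2-simplices (10): [1,2,4], [1,2,5], [1,3,5], [1,3,6], [1,4,6], [2,3,4], [2,3,6], [2,5,6], [3,4,5], [4,5,6]

Hence C_0 ≅ Z^6, C_1 ≅ Z^15, C_2 ≅ Z^10.

The boundary map ∂_1: C_1 → C_0 is given by ∂[p,q] = [q] − [p].
The resulting 6×15 matrix has rank 5, and its Smith normal form has invariant factors (1,1,1,1,1).

The boundary map ∂_2: C_2 → C_1 sends each 2-simplex [p,q,r] to [q,r] − [p,r] + [p,q]. For instance
  ∂[1,3,6] = [3,6] − [1,6] + [1,3],
  ∂[1,3,5] = [3,5] − [1,5] + [1,3].
The 15×10 boundary matrix has rank 10 and Smith normal form diag(1,1,1,1,1,1,1,1,1,2).

From H_k ≅ ker(∂_k) / im(∂_{k+1}) we obtain:

  H_0: rank C_0 − rank ∂_1 = 6 − 5 = 1, and the invariant factors of ∂_1 are all 1, so H_0 ≅ Z.
  H_1: rank ker ∂_1 − rank ∂_2 = (15 − 5) − 10 = 0, and ∂_2 has invariant factor 2 > 1, so H_1 ≅ Z/2Z.
  H_2: rank ker ∂_2 − rank ∂_3 = (10 − 10) − 0 = 0, and there is no ∂_3, so H_2 ≅ 0.

H_0 ≅ Z,  H_1 ≅ Z/2Z,  H_2 = 0.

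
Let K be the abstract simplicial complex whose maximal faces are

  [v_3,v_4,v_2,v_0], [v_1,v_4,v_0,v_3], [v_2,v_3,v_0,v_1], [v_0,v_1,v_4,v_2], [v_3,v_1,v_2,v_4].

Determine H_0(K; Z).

Fix the vertex order v_0 < v_1 < v_2 < v_3 < v_4 and write every simplex with vertices in increasing order. Then dim K = 3 and the simplices of K are:

  0-simplices (5): [v_0], [v_1], [v_2], [v_3], [v_4]
  1-simplices (10): [v_0,v_1], [v_0,v_2], [v_0,v_3], [v_0,v_4], [v_1,v_2], [v_1,v_3], [v_1,v_4], [v_2,v_3], [v_2,v_4], [v_3,v_4]
  2-simplices (10): [v_0,v_1,v_2], [v_0,v_1,v_3], [v_0,v_1,v_4], [v_0,v_2,v_3], [v_0,v_2,v_4], [v_0,v_3,v_4], [v_1,v_2,v_3], [v_1,v_2,v_4], [v_1,v_3,v_4], [v_2,v_3,v_4]
  3-simplices (5): [v_0,v_1,v_2,v_3], [v_0,v_1,v_2,v_4], [v_0,v_1,v_3,v_4], [v_0,v_2,v_3,v_4], [v_1,v_2,v_3,v_4]

giving chain groups C_0 ≅ Z^5, C_1 ≅ Z^10, C_2 ≅ Z^10, C_3 ≅ Z^5.

∂_1: C_1 → C_0 maps an edge to its endpoints' difference, ∂[p,q] = q − p.
The resulting 5×10 matrix has rank 4, and its Smith normal form has invariant factors (1,1,1,1).

The boundary map ∂_2: C_2 → C_1 acts by ∂[p,q,r] = [q,r] − [p,r] + [p,q]. For instance
  ∂[v_1,v_2,v_4] = [v_2,v_4] − [v_1,v_4] + [v_1,v_2],
  ∂[v_1,v_3,v_4] = [v_3,v_4] − [v_1,v_4] + [v_1,v_3].
As a 10×10 matrix over Z this has rank 6, with invariant factors (1,1,1,1,1,1).

The boundary map ∂_3: C_3 → C_2 sends each 3-simplex σ to the alternating sum Σ_i (−1)^i (σ with its i-th vertex removed). For instance
  ∂[v_0,v_2,v_3,v_4] = [v_2,v_3,v_4] − [v_0,v_3,v_4] + [v_0,v_2,v_4] − [v_0,v_2,v_3],
  ∂[v_0,v_1,v_3,v_4] = [v_1,v_3,v_4] − [v_0,v_3,v_4] + [v_0,v_1,v_4] − [v_0,v_1,v_3].
The 10×5 boundary matrix has rank 4 and Smith normal form diag(1,1,1,1).

Computing H_k = (kernel of ∂_k) / (image of ∂_{k+1}):

  H_0: rank C_0 − rank ∂_1 = 5 − 4 = 1, and the invariant factors of ∂_1 are all 1, so H_0 = Z.

(K is a triangulation of the 3-sphere S^3.)

H_0 = Z.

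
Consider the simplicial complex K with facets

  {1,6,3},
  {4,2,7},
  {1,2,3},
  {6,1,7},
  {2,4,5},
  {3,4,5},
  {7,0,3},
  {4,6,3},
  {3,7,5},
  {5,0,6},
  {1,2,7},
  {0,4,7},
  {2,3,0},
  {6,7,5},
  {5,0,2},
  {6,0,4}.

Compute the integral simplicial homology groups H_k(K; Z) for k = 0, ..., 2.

H_0 = Z,  H_1 = Z^2,  H_2 = Z.

We work with the vertex ordering 0 < 1 < 2 < 3 < 4 < 5 < 6 < 7. The simplices of K, each written with vertices in increasing order, are:

  0-simplices (8): [0], [1], [2], [3], [4], [5], [6], [7]
  1-simplices (24): (24 of them)
  2-simplices (16): [0,2,3], [0,2,5], [0,3,7], [0,4,6], [0,4,7], [0,5,6], [1,2,3], [1,2,7], [1,3,6], [1,6,7], [2,4,5], [2,4,7], [3,4,5], [3,4,6], [3,5,7], [5,6,7]

Hence C_0 ≅ Z^8, C_1 ≅ Z^24, C_2 ≅ Z^16.

The boundary map ∂_1: C_1 → C_0 sends each edge [p,q] (with p < q) to q − p. For instance
  ∂[2,3] = [3] − [2].
The resulting 8×24 matrix has rank 7, and its Smith normal form has invariant factors (1,1,1,1,1,1,1).

The boundary map ∂_2: C_2 → C_1 acts by ∂[p,q,r] = [q,r] − [p,r] + [p,q]. For instance
  ∂[3,4,6] = [4,6] − [3,6] + [3,4],
  ∂[0,4,6] = [4,6] − [0,6] + [0,4].
As a 24×16 matrix over Z this has rank 15, with invariant factors (1,1,1,1,1,1,1,1,1,1,1,1,1,1,1).

From H_k ≅ ker(∂_k) / im(∂_{k+1}) we obtain:

  H_0: rank C_0 − rank ∂_1 = 8 − 7 = 1, and the invariant factors of ∂_1 are all 1, so H_0 = Z.
  H_1: rank ker ∂_1 − rank ∂_2 = (24 − 7) − 15 = 2, and the invariant factors of ∂_2 are all 1, so H_1 = Z^2.
  H_2: rank ker ∂_2 − rank ∂_3 = (16 − 15) − 0 = 1, and there is no ∂_3, so H_2 = Z.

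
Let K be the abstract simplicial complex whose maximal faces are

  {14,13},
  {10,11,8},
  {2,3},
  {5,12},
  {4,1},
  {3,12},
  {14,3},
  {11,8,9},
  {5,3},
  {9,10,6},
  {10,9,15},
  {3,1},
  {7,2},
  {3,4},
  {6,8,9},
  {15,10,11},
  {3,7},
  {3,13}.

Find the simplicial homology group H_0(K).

H_0 = Z^2.

Fix the vertex order 1 < 2 < 3 < 4 < 5 < 6 < 7 < 8 < 9 < 10 < 11 < 12 < 13 < 14 < 15 and write every simplex with vertices in increasing order. Then dim K = 2 and the simplices of K are:

  0-simplices (15): [1], [2], [3], [4], [5], [6], [7], [8], [9], [10], [11], [12], [13], [14], [15]
  1-simplices (24): (24 of them)
  2-simplices (6): [6,8,9], [6,9,10], [8,9,11], [8,10,11], [9,10,15], [10,11,15]

so the chain groups are C_0 ≅ Z^15, C_1 ≅ Z^24, C_2 ≅ Z^6.

∂_1: C_1 → C_0 maps an edge to its endpoints' difference, ∂[p,q] = q − p.
The resulting 15×24 matrix has rank 13, and its Smith normal form has invariant factors (1,1,1,1,1,1,1,1,1,1,1,1,1).

The boundary map ∂_2: C_2 → C_1 maps a triangle to the signed sum of its edges. For instance
  ∂[6,8,9] = [8,9] − [6,9] + [6,8],
  ∂[9,10,15] = [10,15] − [9,15] + [9,10].
The 24×6 boundary matrix has rank 6 and Smith normal form diag(1,1,1,1,1,1).

From H_k ≅ ker(∂_k) / im(∂_{k+1}) we obtain:

  H_0: rank C_0 − rank ∂_1 = 15 − 13 = 2, and the invariant factors of ∂_1 are all 1, so H_0 = Z^2.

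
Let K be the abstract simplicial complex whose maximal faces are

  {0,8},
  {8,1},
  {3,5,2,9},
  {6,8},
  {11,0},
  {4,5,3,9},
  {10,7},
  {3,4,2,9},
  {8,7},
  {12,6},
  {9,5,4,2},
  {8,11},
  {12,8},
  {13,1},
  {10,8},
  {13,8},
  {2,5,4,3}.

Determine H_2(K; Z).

H_2 ≅ 0.

Take the total order 0 < 1 < 2 < 3 < 4 < 5 < 6 < 7 < 8 < 9 < 10 < 11 < 12 < 13 on the vertex set. Then K (dimension 3) consists of the simplices:

  0-simplices (14): [0], [1], [2], [3], [4], [5], [6], [7], [8], [9], [10], [11], [12], [13]
  1-simplices (22): [0,8], [0,11], [1,8], [1,13], [2,3], [2,4], [2,5], [2,9], [3,4], [3,5], [3,9], [4,5], [4,9], [5,9], [6,8], [6,12], [7,8], [7,10], [8,10], [8,11], [8,12], [8,13]
  2-simplices (10): [2,3,4], [2,3,5], [2,3,9], [2,4,5], [2,4,9], [2,5,9], [3,4,5], [3,4,9], [3,5,9], [4,5,9]
  3-simplices (5): [2,3,4,5], [2,3,4,9], [2,3,5,9], [2,4,5,9], [3,4,5,9]

giving chain groups C_0 ≅ Z^14, C_1 ≅ Z^22, C_2 ≅ Z^10, C_3 ≅ Z^5.

Boundary ∂_1: C_1 → C_0 sends each edge [p,q] (with p < q) to q − p. For instance
  ∂[1,13] = [13] − [1].
The resulting 14×22 matrix has rank 12, and its Smith normal form has invariant factors (1,1,1,1,1,1,1,1,1,1,1,1).

Boundary ∂_2: C_2 → C_1 sends each 2-simplex [p,q,r] to [q,r] − [p,r] + [p,q]. For instance
  ∂[3,5,9] = [5,9] − [3,9] + [3,5],
  ∂[3,4,9] = [4,9] − [3,9] + [3,4].
As a 22×10 matrix over Z this has rank 6, with invariant factors (1,1,1,1,1,1).

∂_3: C_3 → C_2 sends each 3-simplex σ to the alternating sum Σ_i (−1)^i (σ with its i-th vertex removed). For instance
  ∂[2,3,4,9] = [3,4,9] − [2,4,9] + [2,3,9] − [2,3,4],
  ∂[2,3,5,9] = [3,5,9] − [2,5,9] + [2,3,9] − [2,3,5].
The resulting 10×5 matrix has rank 4, and its Smith normal form has invariant factors (1,1,1,1).

Now H_k = ker ∂_k / im ∂_{k+1}, so:

  H_2: rank ker ∂_2 − rank ∂_3 = (10 − 6) − 4 = 0, and the invariant factors of ∂_3 are all 1, so H_2 = 0.

(K is a triangulation of the disjoint union of the 3-sphere S^3 and a wedge of 4 circles.)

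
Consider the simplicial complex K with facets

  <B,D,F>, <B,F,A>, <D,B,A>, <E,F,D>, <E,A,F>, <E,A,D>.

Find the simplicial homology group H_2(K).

H_2 = Z.

Order the vertices as A < B < D < E < F. Listing each simplex with vertices in this order, K has dimension 2 with simplices:

  0-simplices (5): A, B, D, E, F
  1-simplices (9): AB, AD, AE, AF, BD, BF, DE, DF, EF
  2-simplices (6): ABD, ABF, ADE, AEF, BDF, DEF

Hence C_0 ≅ Z^5, C_1 ≅ Z^9, C_2 ≅ Z^6.

The boundary map ∂_1: C_1 → C_0 is given by ∂[p,q] = [q] − [p].
The 5×9 boundary matrix has rank 4 and Smith normal form diag(1,1,1,1).

∂_2: C_2 → C_1 sends each 2-simplex [p,q,r] to [q,r] − [p,r] + [p,q]. For instance
  ∂BDF = DF − BF + BD,
  ∂AEF = EF − AF + AE.
As a 9×6 matrix over Z this has rank 5, with invariant factors (1,1,1,1,1).

Computing H_k = (kernel of ∂_k) / (image of ∂_{k+1}):

  H_2: rank ker ∂_2 − rank ∂_3 = (6 − 5) − 0 = 1, and there is no ∂_3, so H_2 ≅ Z.

(K is a triangulation of the 2-sphere S^2.)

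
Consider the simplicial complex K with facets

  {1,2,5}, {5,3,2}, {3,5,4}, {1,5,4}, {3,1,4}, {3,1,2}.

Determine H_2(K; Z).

Fix the vertex order 1 < 2 < 3 < 4 < 5 and write every simplex with vertices in increasing order. Then dim K = 2 and the simplices of K are:

  0-simplices (5): [1], [2], [3], [4], [5]
  1-simplices (9): [1,2], [1,3], [1,4], [1,5], [2,3], [2,5], [3,4], [3,5], [4,5]
  2-simplices (6): [1,2,3], [1,2,5], [1,3,4], [1,4,5], [2,3,5], [3,4,5]

giving chain groups C_0 ≅ Z^5, C_1 ≅ Z^9, C_2 ≅ Z^6.

∂_1: C_1 → C_0 sends each edge [p,q] (with p < q) to q − p. For instance
  ∂[1,4] = [4] − [1].
The resulting 5×9 matrix has rank 4, and its Smith normal form has invariant factors (1,1,1,1).

Boundary ∂_2: C_2 → C_1 sends each 2-simplex [p,q,r] to [q,r] − [p,r] + [p,q]. For instance
  ∂[1,2,3] = [2,3] − [1,3] + [1,2],
  ∂[1,4,5] = [4,5] − [1,5] + [1,4].
This gives a 9×6 integer matrix of rank 5; reducing to Smith normal form yields diagonal entries (1,1,1,1,1).

Computing H_k = (kernel of ∂_k) / (image of ∂_{k+1}):

  H_2: rank ker ∂_2 − rank ∂_3 = (6 − 5) − 0 = 1, and there is no ∂_3, so H_2 ≅ Z.

H_2 = Z.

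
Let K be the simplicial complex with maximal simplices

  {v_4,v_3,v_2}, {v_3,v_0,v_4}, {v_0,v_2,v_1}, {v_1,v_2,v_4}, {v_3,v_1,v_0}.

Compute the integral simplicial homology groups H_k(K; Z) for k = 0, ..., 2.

H_0 = Z,  H_1 = Z,  H_2 = 0.

Order the vertices as v_0 < v_1 < v_2 < v_3 < v_4. Listing each simplex with vertices in this order, K has dimension 2 with simplices:

  0-simplices (5): [v_0], [v_1], [v_2], [v_3], [v_4]
  1-simplices (10): [v_0,v_1], [v_0,v_2], [v_0,v_3], [v_0,v_4], [v_1,v_2], [v_1,v_3], [v_1,v_4], [v_2,v_3], [v_2,v_4], [v_3,v_4]
  2-simplices (5): [v_0,v_1,v_2], [v_0,v_1,v_3], [v_0,v_3,v_4], [v_1,v_2,v_4], [v_2,v_3,v_4]

so the chain groups are C_0 ≅ Z^5, C_1 ≅ Z^10, C_2 ≅ Z^5.

Boundary ∂_1: C_1 → C_0 is given by ∂[p,q] = [q] − [p].
The 5×10 boundary matrix has rank 4 and Smith normal form diag(1,1,1,1).

The boundary map ∂_2: C_2 → C_1 maps a triangle to the signed sum of its edges. For instance
  ∂[v_1,v_2,v_4] = [v_2,v_4] − [v_1,v_4] + [v_1,v_2],
  ∂[v_2,v_3,v_4] = [v_3,v_4] − [v_2,v_4] + [v_2,v_3].
As a 10×5 matrix over Z this has rank 5, with invariant factors (1,1,1,1,1).

From H_k ≅ ker(∂_k) / im(∂_{k+1}) we obtain:

  H_0: rank C_0 − rank ∂_1 = 5 − 4 = 1, and the invariant factors of ∂_1 are all 1, so H_0 = Z.
  H_1: rank ker ∂_1 − rank ∂_2 = (10 − 4) − 5 = 1, and the invariant factors of ∂_2 are all 1, so H_1 = Z.
  H_2: rank ker ∂_2 − rank ∂_3 = (5 − 5) − 0 = 0, and there is no ∂_3, so H_2 = 0.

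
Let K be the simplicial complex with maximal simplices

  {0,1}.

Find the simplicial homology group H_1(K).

K has 2 vertices, 1 edge.
rank ∂_1 = 1, rank ∂_2 = 0 ⇒ b_1 = 1 − 1 − 0 = 0. So H_1 ≅ 0.

H_1 ≅ 0.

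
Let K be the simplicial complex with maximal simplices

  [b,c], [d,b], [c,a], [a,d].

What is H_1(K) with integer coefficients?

H_1 = Z.

We work with the vertex ordering a < b < c < d. The simplices of K, each written with vertices in increasing order, are:

  0-simplices (4): a, b, c, d
  1-simplices (4): ac, ad, bc, bd

so the chain groups are C_0 ≅ Z^4, C_1 ≅ Z^4.

∂_1: C_1 → C_0 is given by ∂[p,q] = [q] − [p].
The resulting 4×4 matrix has rank 3, and its Smith normal form has invariant factors (1,1,1).

From H_k ≅ ker(∂_k) / im(∂_{k+1}) we obtain:

  H_1: rank ker ∂_1 − rank ∂_2 = (4 − 3) − 0 = 1, and there is no ∂_2, so H_1 = Z.

(K is a triangulation of the circle S^1.)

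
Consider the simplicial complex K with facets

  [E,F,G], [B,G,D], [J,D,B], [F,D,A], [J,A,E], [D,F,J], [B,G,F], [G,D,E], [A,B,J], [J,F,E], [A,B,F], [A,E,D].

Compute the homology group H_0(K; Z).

We work with the vertex ordering A < B < D < E < F < G < J. The simplices of K, each written with vertices in increasing order, are:

  0-simplices (7): A, B, D, E, F, G, J
  1-simplices (18): AB, AD, AE, AF, AJ, BD, BF, BG, BJ, DE, DF, DG, DJ, EF, EG, EJ, FG, FJ
  2-simplices (12): ABF, ABJ, ADE, ADF, AEJ, BDG, BDJ, BFG, DEG, DFJ, EFG, EFJ

Hence C_0 ≅ Z^7, C_1 ≅ Z^18, C_2 ≅ Z^12.

Boundary ∂_1: C_1 → C_0 sends each edge [p,q] (with p < q) to q − p.
As a 7×18 matrix over Z this has rank 6, with invariant factors (1,1,1,1,1,1).

∂_2: C_2 → C_1 maps a triangle to the signed sum of its edges. For instance
  ∂BDJ = DJ − BJ + BD,
  ∂EFJ = FJ − EJ + EF.
This gives a 18×12 integer matrix of rank 12; reducing to Smith normal form yields diagonal entries (1,1,1,1,1,1,1,1,1,1,1,2).

From H_k ≅ ker(∂_k) / im(∂_{k+1}) we obtain:

  H_0: rank C_0 − rank ∂_1 = 7 − 6 = 1, and the invariant factors of ∂_1 are all 1, so H_0 = Z.

H_0 = Z.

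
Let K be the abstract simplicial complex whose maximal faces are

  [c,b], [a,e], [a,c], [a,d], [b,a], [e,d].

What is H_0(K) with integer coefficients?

H_0 ≅ Z.

Order the vertices as a < b < c < d < e. Listing each simplex with vertices in this order, K has dimension 1 with simplices:

  0-simplices (5): a, b, c, d, e
  1-simplices (6): ab, ac, ad, ae, bc, de

giving chain groups C_0 ≅ Z^5, C_1 ≅ Z^6.

∂_1: C_1 → C_0 is given by ∂[p,q] = [q] − [p]. For instance
  ∂ad = d − a.
As a 5×6 matrix over Z this has rank 4, with invariant factors (1,1,1,1).

Computing H_k = (kernel of ∂_k) / (image of ∂_{k+1}):

  H_0: rank C_0 − rank ∂_1 = 5 − 4 = 1, and the invariant factors of ∂_1 are all 1, so H_0 = Z.

(K is a triangulation of a wedge of 2 circles.)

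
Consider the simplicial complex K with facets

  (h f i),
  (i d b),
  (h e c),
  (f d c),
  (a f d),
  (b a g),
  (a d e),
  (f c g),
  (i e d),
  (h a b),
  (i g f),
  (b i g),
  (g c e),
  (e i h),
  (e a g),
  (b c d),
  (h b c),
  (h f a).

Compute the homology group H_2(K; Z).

Fix the vertex order a < b < c < d < e < f < g < h < i and write every simplex with vertices in increasing order. Then dim K = 2 and the simplices of K are:

  0-simplices (9): a, b, c, d, e, f, g, h, i
  1-simplices (27): ab, ad, ae, af, ag, ah, bc, bd, bg, bh, bi, cd, ce, cf, cg, ch, de, df, di, eg, eh, ei, fg, fh, fi, gi, hi
  2-simplices (18): abg, abh, ade, adf, aeg, afh, bcd, bch, bdi, bgi, cdf, ceg, ceh, cfg, dei, ehi, fgi, fhi

Hence C_0 ≅ Z^9, C_1 ≅ Z^27, C_2 ≅ Z^18.

The boundary map ∂_1: C_1 → C_0 maps an edge to its endpoints' difference, ∂[p,q] = q − p. For instance
  ∂eh = h − e.
The resulting 9×27 matrix has rank 8, and its Smith normal form has invariant factors (1,1,1,1,1,1,1,1).

The boundary map ∂_2: C_2 → C_1 acts by ∂[p,q,r] = [q,r] − [p,r] + [p,q]. For instance
  ∂fhi = hi − fi + fh,
  ∂ceh = eh − ch + ce.
This gives a 27×18 integer matrix of rank 17; reducing to Smith normal form yields diagonal entries (1,1,1,1,1,1,1,1,1,1,1,1,1,1,1,1,1).

Now H_k = ker ∂_k / im ∂_{k+1}, so:

  H_2: rank ker ∂_2 − rank ∂_3 = (18 − 17) − 0 = 1, and there is no ∂_3, so H_2 = Z.

H_2 = Z.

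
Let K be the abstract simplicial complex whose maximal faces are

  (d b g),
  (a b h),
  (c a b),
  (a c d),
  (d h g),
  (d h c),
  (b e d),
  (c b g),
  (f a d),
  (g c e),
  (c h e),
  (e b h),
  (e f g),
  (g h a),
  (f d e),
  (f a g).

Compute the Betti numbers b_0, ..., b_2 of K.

b_0 = 1, b_1 = 2, b_2 = 1.

K has 8 vertices, 24 edges, 16 triangles.
rank ∂_0 = 0, rank ∂_1 = 7 ⇒ b_0 = 8 − 0 − 7 = 1; all invariant factors of ∂_1 are 1 so no torsion. So H_0 = Z.
rank ∂_1 = 7, rank ∂_2 = 15 ⇒ b_1 = 24 − 7 − 15 = 2; all invariant factors of ∂_2 are 1 so no torsion. So H_1 = Z^2.
rank ∂_2 = 15, rank ∂_3 = 0 ⇒ b_2 = 16 − 15 − 0 = 1. So H_2 = Z.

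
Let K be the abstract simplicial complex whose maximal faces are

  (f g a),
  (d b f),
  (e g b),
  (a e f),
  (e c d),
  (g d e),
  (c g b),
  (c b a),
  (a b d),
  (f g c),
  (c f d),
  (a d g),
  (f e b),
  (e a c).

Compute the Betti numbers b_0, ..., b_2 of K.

b_0 = 1, b_1 = 2, b_2 = 1.

Order the vertices as a < b < c < d < e < f < g. Listing each simplex with vertices in this order, K has dimension 2 with simplices:

  0-simplices (7): a, b, c, d, e, f, g
  1-simplices (21): ab, ac, ad, ae, af, ag, bc, bd, be, bf, bg, cd, ce, cf, cg, de, df, dg, ef, eg, fg
  2-simplices (14): abc, abd, ace, adg, aef, afg, bcg, bdf, bef, beg, cde, cdf, cfg, deg

so the chain groups are C_0 ≅ Z^7, C_1 ≅ Z^21, C_2 ≅ Z^14.

The boundary map ∂_1: C_1 → C_0 sends each edge [p,q] (with p < q) to q − p. For instance
  ∂bg = g − b.
This gives a 7×21 integer matrix of rank 6; reducing to Smith normal form yields diagonal entries (1,1,1,1,1,1).

∂_2: C_2 → C_1 maps a triangle to the signed sum of its edges. For instance
  ∂deg = eg − dg + de,
  ∂bef = ef − bf + be.
The resulting 21×14 matrix has rank 13, and its Smith normal form has invariant factors (1,1,1,1,1,1,1,1,1,1,1,1,1).

Now H_k = ker ∂_k / im ∂_{k+1}, so:

  H_0: rank C_0 − rank ∂_1 = 7 − 6 = 1, and the invariant factors of ∂_1 are all 1, so H_0 ≅ Z.
  H_1: rank ker ∂_1 − rank ∂_2 = (21 − 6) − 13 = 2, and the invariant factors of ∂_2 are all 1, so H_1 ≅ Z^2.
  H_2: rank ker ∂_2 − rank ∂_3 = (14 − 13) − 0 = 1, and there is no ∂_3, so H_2 ≅ Z.

As a check, the Euler characteristic is 7 − 21 + 14 = 0, which agrees with 1 − 2 + 1 = 0.

Hence the Betti numbers are b_0 = 1, b_1 = 2, b_2 = 1.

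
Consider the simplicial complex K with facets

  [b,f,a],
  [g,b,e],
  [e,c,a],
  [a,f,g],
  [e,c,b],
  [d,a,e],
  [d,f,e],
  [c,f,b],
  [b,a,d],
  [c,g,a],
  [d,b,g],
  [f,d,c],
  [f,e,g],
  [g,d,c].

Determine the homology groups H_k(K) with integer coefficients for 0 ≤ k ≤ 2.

H_0 = Z,  H_1 = Z^2,  H_2 = Z.

K has 7 vertices, 21 edges, 14 triangles.
rank ∂_0 = 0, rank ∂_1 = 6 ⇒ b_0 = 7 − 0 − 6 = 1; all invariant factors of ∂_1 are 1 so no torsion. So H_0 ≅ Z.
rank ∂_1 = 6, rank ∂_2 = 13 ⇒ b_1 = 21 − 6 − 13 = 2; all invariant factors of ∂_2 are 1 so no torsion. So H_1 ≅ Z^2.
rank ∂_2 = 13, rank ∂_3 = 0 ⇒ b_2 = 14 − 13 − 0 = 1. So H_2 ≅ Z.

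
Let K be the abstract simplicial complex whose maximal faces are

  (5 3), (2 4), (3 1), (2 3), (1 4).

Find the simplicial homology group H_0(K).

K has 5 vertices, 5 edges.
rank ∂_0 = 0, rank ∂_1 = 4 ⇒ b_0 = 5 − 0 − 4 = 1; all invariant factors of ∂_1 are 1 so no torsion. So H_0 ≅ Z.

H_0 = Z.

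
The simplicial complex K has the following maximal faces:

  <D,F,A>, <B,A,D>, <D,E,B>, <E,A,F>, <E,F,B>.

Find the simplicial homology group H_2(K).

K has 5 vertices, 10 edges, 5 triangles.
rank ∂_2 = 5, rank ∂_3 = 0 ⇒ b_2 = 5 − 5 − 0 = 0. So H_2 ≅ 0.

H_2 = 0.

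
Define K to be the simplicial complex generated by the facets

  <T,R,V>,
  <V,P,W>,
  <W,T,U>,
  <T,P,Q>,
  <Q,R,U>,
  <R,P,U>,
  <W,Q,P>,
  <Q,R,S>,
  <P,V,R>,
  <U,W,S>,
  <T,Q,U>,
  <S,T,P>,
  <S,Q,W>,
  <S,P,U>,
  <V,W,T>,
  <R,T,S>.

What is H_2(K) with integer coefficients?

H_2 = Z.

Fix the vertex order P < Q < R < S < T < U < V < W and write every simplex with vertices in increasing order. Then dim K = 2 and the simplices of K are:

  0-simplices (8): P, Q, R, S, T, U, V, W
  1-simplices (24): PQ, PR, PS, PT, PU, PV, PW, QR, QS, QT, QU, QW, RS, RT, RU, RV, ST, SU, SW, TU, TV, TW, UW, VW
  2-simplices (16): PQT, PQW, PRU, PRV, PST, PSU, PVW, QRS, QRU, QSW, QTU, RST, RTV, SUW, TUW, TVW

giving chain groups C_0 ≅ Z^8, C_1 ≅ Z^24, C_2 ≅ Z^16.

The boundary map ∂_1: C_1 → C_0 maps an edge to its endpoints' difference, ∂[p,q] = q − p.
This gives a 8×24 integer matrix of rank 7; reducing to Smith normal form yields diagonal entries (1,1,1,1,1,1,1).

The boundary map ∂_2: C_2 → C_1 maps a triangle to the signed sum of its edges. For instance
  ∂PRV = RV − PV + PR,
  ∂PQW = QW − PW + PQ.
As a 24×16 matrix over Z this has rank 15, with invariant factors (1,1,1,1,1,1,1,1,1,1,1,1,1,1,1).

Computing H_k = (kernel of ∂_k) / (image of ∂_{k+1}):

  H_2: rank ker ∂_2 − rank ∂_3 = (16 − 15) − 0 = 1, and there is no ∂_3, so H_2 ≅ Z.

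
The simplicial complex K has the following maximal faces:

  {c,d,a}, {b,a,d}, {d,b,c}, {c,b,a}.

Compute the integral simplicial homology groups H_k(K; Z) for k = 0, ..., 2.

H_0 = Z,  H_1 = 0,  H_2 = Z.

Take the total order a < b < c < d on the vertex set. Then K (dimension 2) consists of the simplices:

  0-simplices (4): a, b, c, d
  1-simplices (6): ab, ac, ad, bc, bd, cd
  2-simplices (4): abc, abd, acd, bcd

Hence C_0 ≅ Z^4, C_1 ≅ Z^6, C_2 ≅ Z^4.

The boundary map ∂_1: C_1 → C_0 is given by ∂[p,q] = [q] − [p]. For instance
  ∂ac = c − a.
As a 4×6 matrix over Z this has rank 3, with invariant factors (1,1,1).

The boundary map ∂_2: C_2 → C_1 maps a triangle to the signed sum of its edges. For instance
  ∂acd = cd − ad + ac,
  ∂abd = bd − ad + ab.
This gives a 6×4 integer matrix of rank 3; reducing to Smith normal form yields diagonal entries (1,1,1).

From H_k ≅ ker(∂_k) / im(∂_{k+1}) we obtain:

  H_0: rank C_0 − rank ∂_1 = 4 − 3 = 1, and the invariant factors of ∂_1 are all 1, so H_0 = Z.
  H_1: rank ker ∂_1 − rank ∂_2 = (6 − 3) − 3 = 0, and the invariant factors of ∂_2 are all 1, so H_1 = 0.
  H_2: rank ker ∂_2 − rank ∂_3 = (4 − 3) − 0 = 1, and there is no ∂_3, so H_2 = Z.

(K is a triangulation of the 2-sphere S^2.)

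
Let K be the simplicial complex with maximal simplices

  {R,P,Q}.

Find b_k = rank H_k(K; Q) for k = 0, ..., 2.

K has 3 vertices, 3 edges, 1 triangle.
rank ∂_0 = 0, rank ∂_1 = 2 ⇒ b_0 = 3 − 0 − 2 = 1; all invariant factors of ∂_1 are 1 so no torsion. So H_0 = Z.
rank ∂_1 = 2, rank ∂_2 = 1 ⇒ b_1 = 3 − 2 − 1 = 0; all invariant factors of ∂_2 are 1 so no torsion. So H_1 = 0.
rank ∂_2 = 1, rank ∂_3 = 0 ⇒ b_2 = 1 − 1 − 0 = 0. So H_2 = 0.

b_0 = 1, b_1 = 0, b_2 = 0.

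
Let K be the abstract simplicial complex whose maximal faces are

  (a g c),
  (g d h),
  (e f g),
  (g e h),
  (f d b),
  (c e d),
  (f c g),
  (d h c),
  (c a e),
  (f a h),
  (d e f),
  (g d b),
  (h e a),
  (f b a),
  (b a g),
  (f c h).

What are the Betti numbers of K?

Take the total order a < b < c < d < e < f < g < h on the vertex set. Then K (dimension 2) consists of the simplices:

  0-simplices (8): a, b, c, d, e, f, g, h
  1-simplices (24): ab, ac, ae, af, ag, ah, bd, bf, bg, cd, ce, cf, cg, ch, de, df, dg, dh, ef, eg, eh, fg, fh, gh
  2-simplices (16): abf, abg, ace, acg, aeh, afh, bdf, bdg, cde, cdh, cfg, cfh, def, dgh, efg, egh

Hence C_0 ≅ Z^8, C_1 ≅ Z^24, C_2 ≅ Z^16.

Boundary ∂_1: C_1 → C_0 is given by ∂[p,q] = [q] − [p].
The 8×24 boundary matrix has rank 7 and Smith normal form diag(1,1,1,1,1,1,1).

Boundary ∂_2: C_2 → C_1 sends each 2-simplex [p,q,r] to [q,r] − [p,r] + [p,q]. For instance
  ∂cde = de − ce + cd,
  ∂ace = ce − ae + ac.
The 24×16 boundary matrix has rank 15 and Smith normal form diag(1,1,1,1,1,1,1,1,1,1,1,1,1,1,1).

Now H_k = ker ∂_k / im ∂_{k+1}, so:

  H_0: rank C_0 − rank ∂_1 = 8 − 7 = 1, and the invariant factors of ∂_1 are all 1, so H_0 = Z.
  H_1: rank ker ∂_1 − rank ∂_2 = (24 − 7) − 15 = 2, and the invariant factors of ∂_2 are all 1, so H_1 = Z^2.
  H_2: rank ker ∂_2 − rank ∂_3 = (16 − 15) − 0 = 1, and there is no ∂_3, so H_2 = Z.

Hence the Betti numbers are b_0 = 1, b_1 = 2, b_2 = 1.

b_0 = 1, b_1 = 2, b_2 = 1.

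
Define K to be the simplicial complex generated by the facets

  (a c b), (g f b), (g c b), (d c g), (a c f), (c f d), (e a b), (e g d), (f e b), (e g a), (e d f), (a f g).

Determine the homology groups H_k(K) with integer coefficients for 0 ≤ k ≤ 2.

H_0 ≅ Z,  H_1 ≅ Z_2,  H_2 = 0.

Fix the vertex order a < b < c < d < e < f < g and write every simplex with vertices in increasing order. Then dim K = 2 and the simplices of K are:

  0-simplices (7): a, b, c, d, e, f, g
  1-simplices (18): ab, ac, ae, af, ag, bc, be, bf, bg, cd, cf, cg, de, df, dg, ef, eg, fg
  2-simplices (12): abc, abe, acf, aeg, afg, bcg, bef, bfg, cdf, cdg, def, deg

giving chain groups C_0 ≅ Z^7, C_1 ≅ Z^18, C_2 ≅ Z^12.

The boundary map ∂_1: C_1 → C_0 maps an edge to its endpoints' difference, ∂[p,q] = q − p. For instance
  ∂dg = g − d.
The resulting 7×18 matrix has rank 6, and its Smith normal form has invariant factors (1,1,1,1,1,1).

The boundary map ∂_2: C_2 → C_1 sends each 2-simplex [p,q,r] to [q,r] − [p,r] + [p,q]. For instance
  ∂bef = ef − bf + be,
  ∂deg = eg − dg + de.
The resulting 18×12 matrix has rank 12, and its Smith normal form has invariant factors (1,1,1,1,1,1,1,1,1,1,1,2).

Now H_k = ker ∂_k / im ∂_{k+1}, so:

  H_0: rank C_0 − rank ∂_1 = 7 − 6 = 1, and the invariant factors of ∂_1 are all 1, so H_0 = Z.
  H_1: rank ker ∂_1 − rank ∂_2 = (18 − 6) − 12 = 0, and ∂_2 has invariant factor 2 > 1, so H_1 = Z_2.
  H_2: rank ker ∂_2 − rank ∂_3 = (12 − 12) − 0 = 0, and there is no ∂_3, so H_2 = 0.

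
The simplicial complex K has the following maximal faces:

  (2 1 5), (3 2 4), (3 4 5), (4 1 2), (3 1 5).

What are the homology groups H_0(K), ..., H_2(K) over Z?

K has 5 vertices, 10 edges, 5 triangles.
rank ∂_0 = 0, rank ∂_1 = 4 ⇒ b_0 = 5 − 0 − 4 = 1; all invariant factors of ∂_1 are 1 so no torsion. So H_0 ≅ Z.
rank ∂_1 = 4, rank ∂_2 = 5 ⇒ b_1 = 10 − 4 − 5 = 1; all invariant factors of ∂_2 are 1 so no torsion. So H_1 ≅ Z.
rank ∂_2 = 5, rank ∂_3 = 0 ⇒ b_2 = 5 − 5 − 0 = 0. So H_2 ≅ 0.

H_0 ≅ Z,  H_1 ≅ Z,  H_2 = 0.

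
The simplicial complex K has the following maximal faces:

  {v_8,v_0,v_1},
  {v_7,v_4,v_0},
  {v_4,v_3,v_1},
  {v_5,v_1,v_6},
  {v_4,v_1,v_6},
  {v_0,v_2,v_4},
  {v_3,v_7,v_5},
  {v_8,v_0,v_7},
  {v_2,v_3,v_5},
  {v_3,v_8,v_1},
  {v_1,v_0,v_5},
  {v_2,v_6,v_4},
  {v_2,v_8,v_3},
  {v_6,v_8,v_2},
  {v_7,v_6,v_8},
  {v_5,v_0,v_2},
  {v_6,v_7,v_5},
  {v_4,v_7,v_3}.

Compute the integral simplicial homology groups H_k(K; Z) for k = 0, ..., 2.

K has 9 vertices, 27 edges, 18 triangles.
rank ∂_0 = 0, rank ∂_1 = 8 ⇒ b_0 = 9 − 0 − 8 = 1; all invariant factors of ∂_1 are 1 so no torsion. So H_0 = Z.
rank ∂_1 = 8, rank ∂_2 = 17 ⇒ b_1 = 27 − 8 − 17 = 2; all invariant factors of ∂_2 are 1 so no torsion. So H_1 = Z^2.
rank ∂_2 = 17, rank ∂_3 = 0 ⇒ b_2 = 18 − 17 − 0 = 1. So H_2 = Z.

H_0 ≅ Z,  H_1 ≅ Z^2,  H_2 ≅ Z.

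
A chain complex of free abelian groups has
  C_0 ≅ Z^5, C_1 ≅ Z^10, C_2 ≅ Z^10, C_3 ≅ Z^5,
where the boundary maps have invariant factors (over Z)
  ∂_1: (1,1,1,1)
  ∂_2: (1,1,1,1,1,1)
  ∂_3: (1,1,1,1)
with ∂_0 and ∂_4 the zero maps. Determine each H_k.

H_0 = Z,  H_1 = 0,  H_2 = 0,  H_3 = Z.

H_0: b_0 = 5 − 0 − 4 = 1; torsion from ∂_1 factors > 1: none. So H_0 = Z.
H_1: b_1 = 10 − 4 − 6 = 0; torsion from ∂_2 factors > 1: none. So H_1 = 0.
H_2: b_2 = 10 − 6 − 4 = 0; torsion from ∂_3 factors > 1: none. So H_2 = 0.
H_3: b_3 = 5 − 4 − 0 = 1; torsion from ∂_4 factors > 1: none. So H_3 = Z.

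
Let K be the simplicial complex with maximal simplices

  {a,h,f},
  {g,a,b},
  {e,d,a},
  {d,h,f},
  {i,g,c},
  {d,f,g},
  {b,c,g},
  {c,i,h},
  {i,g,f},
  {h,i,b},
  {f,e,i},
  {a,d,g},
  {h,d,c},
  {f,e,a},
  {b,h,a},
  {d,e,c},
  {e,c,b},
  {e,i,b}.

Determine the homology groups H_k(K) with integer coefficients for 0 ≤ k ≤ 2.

Fix the vertex order a < b < c < d < e < f < g < h < i and write every simplex with vertices in increasing order. Then dim K = 2 and the simplices of K are:

  0-simplices (9): a, b, c, d, e, f, g, h, i
  1-simplices (27): ab, ad, ae, af, ag, ah, bc, be, bg, bh, bi, cd, ce, cg, ch, ci, de, df, dg, dh, ef, ei, fg, fh, fi, gi, hi
  2-simplices (18): abg, abh, ade, adg, aef, afh, bce, bcg, bei, bhi, cde, cdh, cgi, chi, dfg, dfh, efi, fgi

so the chain groups are C_0 ≅ Z^9, C_1 ≅ Z^27, C_2 ≅ Z^18.

Boundary ∂_1: C_1 → C_0 maps an edge to its endpoints' difference, ∂[p,q] = q − p. For instance
  ∂dg = g − d.
The resulting 9×27 matrix has rank 8, and its Smith normal form has invariant factors (1,1,1,1,1,1,1,1).

The boundary map ∂_2: C_2 → C_1 sends each 2-simplex [p,q,r] to [q,r] − [p,r] + [p,q]. For instance
  ∂fgi = gi − fi + fg,
  ∂cde = de − ce + cd.
The resulting 27×18 matrix has rank 18, and its Smith normal form has invariant factors (1,1,1,1,1,1,1,1,1,1,1,1,1,1,1,1,1,2).

Reading off H_k = ker ∂_k / im ∂_{k+1}:

  H_0: rank C_0 − rank ∂_1 = 9 − 8 = 1, and the invariant factors of ∂_1 are all 1, so H_0 = Z.
  H_1: rank ker ∂_1 − rank ∂_2 = (27 − 8) − 18 = 1, and ∂_2 has invariant factor 2 > 1, so H_1 = Z ⊕ Z/2.
  H_2: rank ker ∂_2 − rank ∂_3 = (18 − 18) − 0 = 0, and there is no ∂_3, so H_2 = 0.

H_0 = Z,  H_1 = Z ⊕ Z/2,  H_2 = 0.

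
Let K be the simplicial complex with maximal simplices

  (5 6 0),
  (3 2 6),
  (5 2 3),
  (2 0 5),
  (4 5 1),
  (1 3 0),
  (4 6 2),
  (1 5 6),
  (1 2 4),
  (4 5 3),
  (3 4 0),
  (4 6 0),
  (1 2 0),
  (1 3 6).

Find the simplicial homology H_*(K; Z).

H_0 ≅ Z,  H_1 ≅ Z^2,  H_2 ≅ Z.

We work with the vertex ordering 0 < 1 < 2 < 3 < 4 < 5 < 6. The simplices of K, each written with vertices in increasing order, are:

  0-simplices (7): [0], [1], [2], [3], [4], [5], [6]
  1-simplices (21): [0,1], [0,2], [0,3], [0,4], [0,5], [0,6], [1,2], [1,3], [1,4], [1,5], [1,6], [2,3], [2,4], [2,5], [2,6], [3,4], [3,5], [3,6], [4,5], [4,6], [5,6]
  2-simplices (14): [0,1,2], [0,1,3], [0,2,5], [0,3,4], [0,4,6], [0,5,6], [1,2,4], [1,3,6], [1,4,5], [1,5,6], [2,3,5], [2,3,6], [2,4,6], [3,4,5]

so the chain groups are C_0 ≅ Z^7, C_1 ≅ Z^21, C_2 ≅ Z^14.

∂_1: C_1 → C_0 is given by ∂[p,q] = [q] − [p]. For instance
  ∂[2,6] = [6] − [2].
The 7×21 boundary matrix has rank 6 and Smith normal form diag(1,1,1,1,1,1).

∂_2: C_2 → C_1 acts by ∂[p,q,r] = [q,r] − [p,r] + [p,q]. For instance
  ∂[1,2,4] = [2,4] − [1,4] + [1,2],
  ∂[2,3,6] = [3,6] − [2,6] + [2,3].
This gives a 21×14 integer matrix of rank 13; reducing to Smith normal form yields diagonal entries (1,1,1,1,1,1,1,1,1,1,1,1,1).

Computing H_k = (kernel of ∂_k) / (image of ∂_{k+1}):

  H_0: rank C_0 − rank ∂_1 = 7 − 6 = 1, and the invariant factors of ∂_1 are all 1, so H_0 ≅ Z.
  H_1: rank ker ∂_1 − rank ∂_2 = (21 − 6) − 13 = 2, and the invariant factors of ∂_2 are all 1, so H_1 ≅ Z^2.
  H_2: rank ker ∂_2 − rank ∂_3 = (14 − 13) − 0 = 1, and there is no ∂_3, so H_2 ≅ Z.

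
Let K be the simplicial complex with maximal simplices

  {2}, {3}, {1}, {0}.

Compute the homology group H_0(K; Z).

H_0 = Z^4.

Fix the vertex order 0 < 1 < 2 < 3 and write every simplex with vertices in increasing order. Then dim K = 0 and the simplices of K are:

  0-simplices (4): [0], [1], [2], [3]

giving chain groups C_0 ≅ Z^4.

Reading off H_k = ker ∂_k / im ∂_{k+1}:

  H_0: rank C_0 − rank ∂_1 = 4 − 0 = 4, and there is no ∂_1, so H_0 ≅ Z^4.

(K is a triangulation of a set of 4 points.)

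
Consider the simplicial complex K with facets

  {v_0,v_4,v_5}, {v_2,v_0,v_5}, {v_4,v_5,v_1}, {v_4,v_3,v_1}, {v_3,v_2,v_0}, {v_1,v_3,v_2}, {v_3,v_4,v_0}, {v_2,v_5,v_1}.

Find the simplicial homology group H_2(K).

H_2 ≅ Z.

Fix the vertex order v_0 < v_1 < v_2 < v_3 < v_4 < v_5 and write every simplex with vertices in increasing order. Then dim K = 2 and the simplices of K are:

  0-simplices (6): [v_0], [v_1], [v_2], [v_3], [v_4], [v_5]
  1-simplices (12): [v_0,v_2], [v_0,v_3], [v_0,v_4], [v_0,v_5], [v_1,v_2], [v_1,v_3], [v_1,v_4], [v_1,v_5], [v_2,v_3], [v_2,v_5], [v_3,v_4], [v_4,v_5]
  2-simplices (8): [v_0,v_2,v_3], [v_0,v_2,v_5], [v_0,v_3,v_4], [v_0,v_4,v_5], [v_1,v_2,v_3], [v_1,v_2,v_5], [v_1,v_3,v_4], [v_1,v_4,v_5]

giving chain groups C_0 ≅ Z^6, C_1 ≅ Z^12, C_2 ≅ Z^8.

Boundary ∂_1: C_1 → C_0 is given by ∂[p,q] = [q] − [p]. For instance
  ∂[v_0,v_5] = [v_5] − [v_0].
The 6×12 boundary matrix has rank 5 and Smith normal form diag(1,1,1,1,1).

∂_2: C_2 → C_1 acts by ∂[p,q,r] = [q,r] − [p,r] + [p,q]. For instance
  ∂[v_1,v_4,v_5] = [v_4,v_5] − [v_1,v_5] + [v_1,v_4],
  ∂[v_0,v_4,v_5] = [v_4,v_5] − [v_0,v_5] + [v_0,v_4].
This gives a 12×8 integer matrix of rank 7; reducing to Smith normal form yields diagonal entries (1,1,1,1,1,1,1).

Now H_k = ker ∂_k / im ∂_{k+1}, so:

  H_2: rank ker ∂_2 − rank ∂_3 = (8 − 7) − 0 = 1, and there is no ∂_3, so H_2 = Z.

(K is a triangulation of the 2-sphere S^2.)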